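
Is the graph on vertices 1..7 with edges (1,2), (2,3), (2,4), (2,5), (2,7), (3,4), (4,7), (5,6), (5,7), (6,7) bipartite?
No (odd cycle of length 3: 7 -> 2 -> 5 -> 7)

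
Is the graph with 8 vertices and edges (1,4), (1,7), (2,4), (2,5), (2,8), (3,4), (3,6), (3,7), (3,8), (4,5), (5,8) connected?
Yes (BFS from 1 visits [1, 4, 7, 2, 3, 5, 8, 6] — all 8 vertices reached)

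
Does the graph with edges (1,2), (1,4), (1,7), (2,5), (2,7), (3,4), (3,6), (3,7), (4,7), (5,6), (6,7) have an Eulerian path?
No (6 vertices have odd degree: {1, 2, 3, 4, 6, 7}; Eulerian path requires 0 or 2)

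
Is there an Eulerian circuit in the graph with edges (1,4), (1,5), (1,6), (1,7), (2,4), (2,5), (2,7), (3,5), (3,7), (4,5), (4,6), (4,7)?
No (2 vertices have odd degree: {2, 4}; Eulerian circuit requires 0)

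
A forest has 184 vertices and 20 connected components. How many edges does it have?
164 (Each of the 20 component trees on V_i vertices has V_i - 1 edges; summing gives V - C = 184 - 20 = 164)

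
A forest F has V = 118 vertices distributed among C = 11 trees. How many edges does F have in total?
107 (Each of the 11 component trees on V_i vertices has V_i - 1 edges; summing gives V - C = 118 - 11 = 107)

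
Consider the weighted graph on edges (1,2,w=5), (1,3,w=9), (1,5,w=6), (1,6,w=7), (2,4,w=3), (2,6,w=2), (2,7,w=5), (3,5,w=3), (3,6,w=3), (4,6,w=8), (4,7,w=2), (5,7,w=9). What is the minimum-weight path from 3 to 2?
5 (path: 3 -> 6 -> 2; weights 3 + 2 = 5)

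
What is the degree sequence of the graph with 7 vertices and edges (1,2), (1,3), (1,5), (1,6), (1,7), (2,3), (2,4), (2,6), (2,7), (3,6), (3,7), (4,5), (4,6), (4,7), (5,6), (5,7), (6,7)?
[6, 6, 5, 5, 4, 4, 4] (degrees: deg(1)=5, deg(2)=5, deg(3)=4, deg(4)=4, deg(5)=4, deg(6)=6, deg(7)=6)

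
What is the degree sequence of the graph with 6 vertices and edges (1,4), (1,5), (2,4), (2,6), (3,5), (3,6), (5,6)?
[3, 3, 2, 2, 2, 2] (degrees: deg(1)=2, deg(2)=2, deg(3)=2, deg(4)=2, deg(5)=3, deg(6)=3)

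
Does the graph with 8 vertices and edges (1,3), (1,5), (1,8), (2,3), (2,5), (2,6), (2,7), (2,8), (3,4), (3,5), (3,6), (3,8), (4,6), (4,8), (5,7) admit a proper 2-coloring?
No (odd cycle of length 3: 5 -> 1 -> 3 -> 5)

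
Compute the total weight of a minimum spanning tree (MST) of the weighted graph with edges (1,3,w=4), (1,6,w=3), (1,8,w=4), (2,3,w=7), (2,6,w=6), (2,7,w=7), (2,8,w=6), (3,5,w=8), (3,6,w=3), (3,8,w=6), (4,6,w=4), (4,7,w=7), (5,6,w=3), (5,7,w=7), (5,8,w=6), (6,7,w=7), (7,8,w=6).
29 (MST edges: (1,6,w=3), (1,8,w=4), (2,6,w=6), (3,6,w=3), (4,6,w=4), (5,6,w=3), (7,8,w=6); sum of weights 3 + 4 + 6 + 3 + 4 + 3 + 6 = 29)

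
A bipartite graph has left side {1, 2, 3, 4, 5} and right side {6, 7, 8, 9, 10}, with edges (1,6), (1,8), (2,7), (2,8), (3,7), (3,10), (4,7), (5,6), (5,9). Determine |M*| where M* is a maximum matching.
5 (matching: (1,6), (2,8), (3,10), (4,7), (5,9); upper bound min(|L|,|R|) = min(5,5) = 5)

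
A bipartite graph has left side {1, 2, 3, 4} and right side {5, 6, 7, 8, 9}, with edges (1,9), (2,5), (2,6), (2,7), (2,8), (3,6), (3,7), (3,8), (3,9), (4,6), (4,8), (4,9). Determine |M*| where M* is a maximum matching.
4 (matching: (1,9), (2,8), (3,7), (4,6); upper bound min(|L|,|R|) = min(4,5) = 4)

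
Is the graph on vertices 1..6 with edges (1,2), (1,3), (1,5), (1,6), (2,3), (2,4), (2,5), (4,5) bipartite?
No (odd cycle of length 3: 3 -> 1 -> 2 -> 3)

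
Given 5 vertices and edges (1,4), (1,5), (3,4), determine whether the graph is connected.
No, it has 2 components: {1, 3, 4, 5}, {2}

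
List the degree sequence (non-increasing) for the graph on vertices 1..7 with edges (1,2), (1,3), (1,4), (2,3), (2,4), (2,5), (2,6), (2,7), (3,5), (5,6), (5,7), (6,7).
[6, 4, 3, 3, 3, 3, 2] (degrees: deg(1)=3, deg(2)=6, deg(3)=3, deg(4)=2, deg(5)=4, deg(6)=3, deg(7)=3)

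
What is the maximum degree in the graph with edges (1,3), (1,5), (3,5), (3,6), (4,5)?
3 (attained at vertices 3, 5)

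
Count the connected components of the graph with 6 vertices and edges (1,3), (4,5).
4 (components: {1, 3}, {2}, {4, 5}, {6})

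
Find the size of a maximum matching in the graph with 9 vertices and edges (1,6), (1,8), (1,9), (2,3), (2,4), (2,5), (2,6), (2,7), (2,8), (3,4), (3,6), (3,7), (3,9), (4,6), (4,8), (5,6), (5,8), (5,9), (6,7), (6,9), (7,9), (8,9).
4 (matching: (1,6), (2,8), (3,7), (5,9); upper bound floor(n/2) = floor(9/2) = 4)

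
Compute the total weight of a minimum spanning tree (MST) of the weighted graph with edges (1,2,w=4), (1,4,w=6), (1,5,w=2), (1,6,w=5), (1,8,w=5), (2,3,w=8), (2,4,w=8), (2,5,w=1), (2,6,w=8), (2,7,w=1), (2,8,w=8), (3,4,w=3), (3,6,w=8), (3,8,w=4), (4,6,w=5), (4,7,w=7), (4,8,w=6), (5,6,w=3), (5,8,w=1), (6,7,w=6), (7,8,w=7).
15 (MST edges: (1,5,w=2), (2,5,w=1), (2,7,w=1), (3,4,w=3), (3,8,w=4), (5,6,w=3), (5,8,w=1); sum of weights 2 + 1 + 1 + 3 + 4 + 3 + 1 = 15)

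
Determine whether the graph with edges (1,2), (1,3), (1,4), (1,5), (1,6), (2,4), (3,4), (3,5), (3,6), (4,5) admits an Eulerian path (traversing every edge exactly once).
Yes (the graph is connected and exactly 2 vertices have odd degree: {1, 5}; any Eulerian path must start and end at those)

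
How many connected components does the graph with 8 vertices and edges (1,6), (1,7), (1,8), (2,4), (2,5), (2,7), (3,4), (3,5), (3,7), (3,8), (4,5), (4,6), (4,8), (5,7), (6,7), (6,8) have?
1 (components: {1, 2, 3, 4, 5, 6, 7, 8})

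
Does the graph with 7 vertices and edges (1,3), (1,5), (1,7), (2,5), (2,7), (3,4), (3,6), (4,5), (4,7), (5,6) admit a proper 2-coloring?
Yes. Partition: {1, 2, 4, 6}, {3, 5, 7}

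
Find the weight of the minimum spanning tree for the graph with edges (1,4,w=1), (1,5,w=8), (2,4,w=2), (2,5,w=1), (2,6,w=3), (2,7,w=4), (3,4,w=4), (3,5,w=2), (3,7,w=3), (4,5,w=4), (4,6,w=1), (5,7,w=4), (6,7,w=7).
10 (MST edges: (1,4,w=1), (2,4,w=2), (2,5,w=1), (3,5,w=2), (3,7,w=3), (4,6,w=1); sum of weights 1 + 2 + 1 + 2 + 3 + 1 = 10)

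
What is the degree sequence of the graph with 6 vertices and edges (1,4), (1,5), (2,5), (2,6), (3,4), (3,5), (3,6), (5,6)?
[4, 3, 3, 2, 2, 2] (degrees: deg(1)=2, deg(2)=2, deg(3)=3, deg(4)=2, deg(5)=4, deg(6)=3)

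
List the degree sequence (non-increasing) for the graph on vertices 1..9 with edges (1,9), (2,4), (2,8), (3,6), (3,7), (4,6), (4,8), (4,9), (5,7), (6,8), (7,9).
[4, 3, 3, 3, 3, 2, 2, 1, 1] (degrees: deg(1)=1, deg(2)=2, deg(3)=2, deg(4)=4, deg(5)=1, deg(6)=3, deg(7)=3, deg(8)=3, deg(9)=3)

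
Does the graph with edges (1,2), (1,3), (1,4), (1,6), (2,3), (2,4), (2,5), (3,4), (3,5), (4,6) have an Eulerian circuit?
Yes (the graph is connected and all 6 vertices have even degree)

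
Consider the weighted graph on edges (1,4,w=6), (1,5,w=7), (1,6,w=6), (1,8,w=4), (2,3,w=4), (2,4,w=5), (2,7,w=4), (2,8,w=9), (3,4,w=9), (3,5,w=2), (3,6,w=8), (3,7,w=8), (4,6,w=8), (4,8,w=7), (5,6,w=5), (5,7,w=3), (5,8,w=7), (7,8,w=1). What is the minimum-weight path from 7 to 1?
5 (path: 7 -> 8 -> 1; weights 1 + 4 = 5)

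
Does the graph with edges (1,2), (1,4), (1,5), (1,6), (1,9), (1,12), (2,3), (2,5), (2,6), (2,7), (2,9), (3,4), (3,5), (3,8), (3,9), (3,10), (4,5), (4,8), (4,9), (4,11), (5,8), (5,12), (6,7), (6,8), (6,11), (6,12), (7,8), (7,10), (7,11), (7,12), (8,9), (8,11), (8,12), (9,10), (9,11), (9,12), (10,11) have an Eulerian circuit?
Yes (the graph is connected and all 12 vertices have even degree)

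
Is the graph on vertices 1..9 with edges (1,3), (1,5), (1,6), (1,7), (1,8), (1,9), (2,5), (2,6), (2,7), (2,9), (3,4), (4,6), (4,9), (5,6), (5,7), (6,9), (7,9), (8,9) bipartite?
No (odd cycle of length 3: 9 -> 1 -> 8 -> 9)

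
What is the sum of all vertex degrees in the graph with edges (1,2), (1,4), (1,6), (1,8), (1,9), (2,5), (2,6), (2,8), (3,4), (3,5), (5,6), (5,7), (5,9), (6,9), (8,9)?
30 (handshake: sum of degrees = 2|E| = 2 x 15 = 30)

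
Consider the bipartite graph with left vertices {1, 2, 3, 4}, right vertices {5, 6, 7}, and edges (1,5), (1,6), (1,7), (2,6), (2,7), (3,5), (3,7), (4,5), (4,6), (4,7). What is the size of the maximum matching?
3 (matching: (1,7), (2,6), (3,5); upper bound min(|L|,|R|) = min(4,3) = 3)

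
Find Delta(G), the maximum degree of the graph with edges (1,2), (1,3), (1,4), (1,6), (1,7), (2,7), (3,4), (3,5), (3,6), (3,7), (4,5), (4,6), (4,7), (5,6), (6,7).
5 (attained at vertices 1, 3, 4, 6, 7)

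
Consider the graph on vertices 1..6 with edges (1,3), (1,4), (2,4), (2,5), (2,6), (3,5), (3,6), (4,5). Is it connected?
Yes (BFS from 1 visits [1, 3, 4, 5, 6, 2] — all 6 vertices reached)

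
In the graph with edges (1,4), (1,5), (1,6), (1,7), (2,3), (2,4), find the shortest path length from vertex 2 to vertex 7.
3 (path: 2 -> 4 -> 1 -> 7, 3 edges)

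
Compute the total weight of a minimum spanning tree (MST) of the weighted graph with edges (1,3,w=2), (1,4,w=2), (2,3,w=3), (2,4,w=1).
5 (MST edges: (1,3,w=2), (1,4,w=2), (2,4,w=1); sum of weights 2 + 2 + 1 = 5)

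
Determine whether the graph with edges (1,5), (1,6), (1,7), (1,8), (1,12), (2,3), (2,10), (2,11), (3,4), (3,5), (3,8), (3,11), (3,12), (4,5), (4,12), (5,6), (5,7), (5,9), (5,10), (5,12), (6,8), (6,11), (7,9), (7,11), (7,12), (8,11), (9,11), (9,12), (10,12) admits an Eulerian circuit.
No (6 vertices have odd degree: {1, 2, 4, 7, 10, 12}; Eulerian circuit requires 0)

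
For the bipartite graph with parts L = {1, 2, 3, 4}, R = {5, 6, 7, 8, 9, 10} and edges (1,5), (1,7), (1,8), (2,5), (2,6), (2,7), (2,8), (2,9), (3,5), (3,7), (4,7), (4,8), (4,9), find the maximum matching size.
4 (matching: (1,8), (2,6), (3,7), (4,9); upper bound min(|L|,|R|) = min(4,6) = 4)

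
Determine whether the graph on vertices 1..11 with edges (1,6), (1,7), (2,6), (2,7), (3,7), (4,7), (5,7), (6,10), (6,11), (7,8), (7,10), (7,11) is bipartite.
Yes. Partition: {1, 2, 3, 4, 5, 8, 9, 10, 11}, {6, 7}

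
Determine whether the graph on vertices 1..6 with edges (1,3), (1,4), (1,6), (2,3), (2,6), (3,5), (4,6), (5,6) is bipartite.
No (odd cycle of length 3: 6 -> 1 -> 4 -> 6)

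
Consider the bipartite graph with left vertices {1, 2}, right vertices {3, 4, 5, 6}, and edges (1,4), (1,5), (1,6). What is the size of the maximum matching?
1 (matching: (1,6); upper bound min(|L|,|R|) = min(2,4) = 2)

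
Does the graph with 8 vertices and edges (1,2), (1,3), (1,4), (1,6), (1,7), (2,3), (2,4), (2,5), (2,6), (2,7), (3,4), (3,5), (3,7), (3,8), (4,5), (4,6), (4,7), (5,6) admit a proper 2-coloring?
No (odd cycle of length 3: 6 -> 1 -> 2 -> 6)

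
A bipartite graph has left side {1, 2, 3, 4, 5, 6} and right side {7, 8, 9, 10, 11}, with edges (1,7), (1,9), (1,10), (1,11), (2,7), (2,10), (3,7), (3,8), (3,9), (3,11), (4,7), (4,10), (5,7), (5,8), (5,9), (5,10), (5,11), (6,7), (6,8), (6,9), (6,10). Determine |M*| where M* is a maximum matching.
5 (matching: (1,11), (2,10), (3,9), (4,7), (5,8); upper bound min(|L|,|R|) = min(6,5) = 5)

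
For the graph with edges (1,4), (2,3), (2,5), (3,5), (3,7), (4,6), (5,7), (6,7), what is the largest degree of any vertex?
3 (attained at vertices 3, 5, 7)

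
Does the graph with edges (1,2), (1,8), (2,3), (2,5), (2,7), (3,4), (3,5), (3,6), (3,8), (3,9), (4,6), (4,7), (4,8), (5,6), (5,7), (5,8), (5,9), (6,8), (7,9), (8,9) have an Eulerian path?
Yes — and in fact it has an Eulerian circuit (the graph is connected and all 9 vertices have even degree)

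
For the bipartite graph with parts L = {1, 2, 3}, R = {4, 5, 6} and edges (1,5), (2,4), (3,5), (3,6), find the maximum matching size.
3 (matching: (1,5), (2,4), (3,6); upper bound min(|L|,|R|) = min(3,3) = 3)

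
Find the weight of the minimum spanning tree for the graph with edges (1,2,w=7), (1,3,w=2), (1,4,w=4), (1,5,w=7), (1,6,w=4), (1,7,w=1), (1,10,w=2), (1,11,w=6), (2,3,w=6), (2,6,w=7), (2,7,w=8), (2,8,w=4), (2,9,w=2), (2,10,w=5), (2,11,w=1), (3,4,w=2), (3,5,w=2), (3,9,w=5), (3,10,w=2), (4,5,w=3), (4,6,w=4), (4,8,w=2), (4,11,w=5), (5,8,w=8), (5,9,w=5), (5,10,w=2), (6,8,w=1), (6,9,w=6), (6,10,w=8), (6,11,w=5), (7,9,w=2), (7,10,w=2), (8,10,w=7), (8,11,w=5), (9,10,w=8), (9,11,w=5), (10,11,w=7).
17 (MST edges: (1,3,w=2), (1,7,w=1), (1,10,w=2), (2,9,w=2), (2,11,w=1), (3,4,w=2), (3,5,w=2), (4,8,w=2), (6,8,w=1), (7,9,w=2); sum of weights 2 + 1 + 2 + 2 + 1 + 2 + 2 + 2 + 1 + 2 = 17)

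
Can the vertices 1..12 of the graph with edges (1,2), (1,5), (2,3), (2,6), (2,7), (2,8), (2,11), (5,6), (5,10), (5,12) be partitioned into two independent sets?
Yes. Partition: {1, 3, 4, 6, 7, 8, 9, 10, 11, 12}, {2, 5}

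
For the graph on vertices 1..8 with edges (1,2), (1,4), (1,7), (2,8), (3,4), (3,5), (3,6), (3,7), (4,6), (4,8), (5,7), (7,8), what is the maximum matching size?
4 (matching: (1,7), (2,8), (3,5), (4,6); upper bound floor(n/2) = floor(8/2) = 4)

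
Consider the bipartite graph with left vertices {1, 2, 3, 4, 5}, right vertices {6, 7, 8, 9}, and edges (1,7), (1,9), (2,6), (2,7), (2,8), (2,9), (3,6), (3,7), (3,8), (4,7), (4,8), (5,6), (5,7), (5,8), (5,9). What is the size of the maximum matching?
4 (matching: (1,9), (2,8), (3,7), (5,6); upper bound min(|L|,|R|) = min(5,4) = 4)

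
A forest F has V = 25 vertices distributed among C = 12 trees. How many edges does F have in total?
13 (Each of the 12 component trees on V_i vertices has V_i - 1 edges; summing gives V - C = 25 - 12 = 13)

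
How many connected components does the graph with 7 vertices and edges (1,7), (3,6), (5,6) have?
4 (components: {1, 7}, {2}, {3, 5, 6}, {4})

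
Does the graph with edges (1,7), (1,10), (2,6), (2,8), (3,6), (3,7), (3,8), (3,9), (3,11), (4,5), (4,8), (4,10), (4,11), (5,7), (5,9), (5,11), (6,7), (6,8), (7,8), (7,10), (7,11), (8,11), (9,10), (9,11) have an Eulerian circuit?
No (2 vertices have odd degree: {3, 7}; Eulerian circuit requires 0)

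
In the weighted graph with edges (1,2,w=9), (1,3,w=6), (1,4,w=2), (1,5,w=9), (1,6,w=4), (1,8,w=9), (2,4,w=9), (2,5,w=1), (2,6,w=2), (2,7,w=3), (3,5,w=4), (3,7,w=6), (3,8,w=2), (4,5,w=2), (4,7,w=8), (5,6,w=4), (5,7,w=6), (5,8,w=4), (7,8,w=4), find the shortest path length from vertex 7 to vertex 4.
6 (path: 7 -> 2 -> 5 -> 4; weights 3 + 1 + 2 = 6)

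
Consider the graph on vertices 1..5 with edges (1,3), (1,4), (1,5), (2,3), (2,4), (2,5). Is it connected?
Yes (BFS from 1 visits [1, 3, 4, 5, 2] — all 5 vertices reached)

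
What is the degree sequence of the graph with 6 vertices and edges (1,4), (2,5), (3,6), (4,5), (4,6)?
[3, 2, 2, 1, 1, 1] (degrees: deg(1)=1, deg(2)=1, deg(3)=1, deg(4)=3, deg(5)=2, deg(6)=2)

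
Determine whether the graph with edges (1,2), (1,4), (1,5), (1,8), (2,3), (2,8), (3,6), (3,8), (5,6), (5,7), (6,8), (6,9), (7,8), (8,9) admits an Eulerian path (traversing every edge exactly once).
No (4 vertices have odd degree: {2, 3, 4, 5}; Eulerian path requires 0 or 2)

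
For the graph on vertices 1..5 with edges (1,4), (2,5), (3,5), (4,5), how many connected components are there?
1 (components: {1, 2, 3, 4, 5})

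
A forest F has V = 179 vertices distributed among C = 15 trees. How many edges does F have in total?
164 (Each of the 15 component trees on V_i vertices has V_i - 1 edges; summing gives V - C = 179 - 15 = 164)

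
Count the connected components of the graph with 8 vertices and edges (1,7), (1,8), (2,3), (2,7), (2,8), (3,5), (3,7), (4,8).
2 (components: {1, 2, 3, 4, 5, 7, 8}, {6})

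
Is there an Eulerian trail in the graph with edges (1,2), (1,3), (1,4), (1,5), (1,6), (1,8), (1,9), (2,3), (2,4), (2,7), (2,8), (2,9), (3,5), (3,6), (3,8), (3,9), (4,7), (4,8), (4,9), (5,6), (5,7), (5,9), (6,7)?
No (4 vertices have odd degree: {1, 4, 5, 9}; Eulerian path requires 0 or 2)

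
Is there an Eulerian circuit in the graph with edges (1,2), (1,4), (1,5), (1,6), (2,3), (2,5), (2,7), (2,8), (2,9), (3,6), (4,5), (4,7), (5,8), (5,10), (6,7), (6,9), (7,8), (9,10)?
No (4 vertices have odd degree: {4, 5, 8, 9}; Eulerian circuit requires 0)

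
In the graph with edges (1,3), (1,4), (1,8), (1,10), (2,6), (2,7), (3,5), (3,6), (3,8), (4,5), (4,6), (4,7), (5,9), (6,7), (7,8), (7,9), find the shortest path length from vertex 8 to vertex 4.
2 (path: 8 -> 1 -> 4, 2 edges)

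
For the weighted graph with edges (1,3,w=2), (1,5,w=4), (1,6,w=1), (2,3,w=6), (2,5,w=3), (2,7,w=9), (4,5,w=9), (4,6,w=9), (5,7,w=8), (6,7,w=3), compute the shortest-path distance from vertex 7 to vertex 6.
3 (path: 7 -> 6; weights 3 = 3)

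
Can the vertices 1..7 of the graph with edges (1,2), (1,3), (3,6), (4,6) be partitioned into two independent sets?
Yes. Partition: {1, 5, 6, 7}, {2, 3, 4}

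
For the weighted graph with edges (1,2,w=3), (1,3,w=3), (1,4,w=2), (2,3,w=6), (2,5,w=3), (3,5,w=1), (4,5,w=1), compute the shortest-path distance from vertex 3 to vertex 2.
4 (path: 3 -> 5 -> 2; weights 1 + 3 = 4)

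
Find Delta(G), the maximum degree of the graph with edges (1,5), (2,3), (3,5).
2 (attained at vertices 3, 5)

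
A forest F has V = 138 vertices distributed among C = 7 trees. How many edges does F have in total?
131 (Each of the 7 component trees on V_i vertices has V_i - 1 edges; summing gives V - C = 138 - 7 = 131)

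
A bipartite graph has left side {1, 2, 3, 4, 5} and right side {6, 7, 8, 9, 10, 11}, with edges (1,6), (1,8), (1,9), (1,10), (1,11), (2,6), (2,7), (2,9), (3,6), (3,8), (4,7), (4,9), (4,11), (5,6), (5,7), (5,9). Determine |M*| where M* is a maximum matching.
5 (matching: (1,10), (2,9), (3,8), (4,11), (5,7); upper bound min(|L|,|R|) = min(5,6) = 5)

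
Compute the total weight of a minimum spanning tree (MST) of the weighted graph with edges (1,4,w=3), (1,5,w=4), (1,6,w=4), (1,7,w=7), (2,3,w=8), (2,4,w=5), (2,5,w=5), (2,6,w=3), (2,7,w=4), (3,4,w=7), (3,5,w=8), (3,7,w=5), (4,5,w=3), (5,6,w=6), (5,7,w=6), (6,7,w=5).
22 (MST edges: (1,4,w=3), (1,6,w=4), (2,6,w=3), (2,7,w=4), (3,7,w=5), (4,5,w=3); sum of weights 3 + 4 + 3 + 4 + 5 + 3 = 22)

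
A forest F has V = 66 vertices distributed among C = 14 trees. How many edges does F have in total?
52 (Each of the 14 component trees on V_i vertices has V_i - 1 edges; summing gives V - C = 66 - 14 = 52)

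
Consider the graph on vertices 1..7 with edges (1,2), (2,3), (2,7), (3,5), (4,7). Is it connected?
No, it has 2 components: {1, 2, 3, 4, 5, 7}, {6}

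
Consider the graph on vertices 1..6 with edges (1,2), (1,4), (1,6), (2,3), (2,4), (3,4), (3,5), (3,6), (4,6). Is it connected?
Yes (BFS from 1 visits [1, 2, 4, 6, 3, 5] — all 6 vertices reached)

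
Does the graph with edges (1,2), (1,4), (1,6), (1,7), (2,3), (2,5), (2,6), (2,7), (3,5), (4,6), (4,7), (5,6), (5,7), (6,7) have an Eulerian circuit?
No (4 vertices have odd degree: {2, 4, 6, 7}; Eulerian circuit requires 0)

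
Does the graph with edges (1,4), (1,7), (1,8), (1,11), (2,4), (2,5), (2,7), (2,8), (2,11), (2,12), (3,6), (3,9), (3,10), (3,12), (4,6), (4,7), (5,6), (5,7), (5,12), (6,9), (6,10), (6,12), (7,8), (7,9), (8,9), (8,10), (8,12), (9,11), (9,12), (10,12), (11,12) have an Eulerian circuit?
Yes (the graph is connected and all 12 vertices have even degree)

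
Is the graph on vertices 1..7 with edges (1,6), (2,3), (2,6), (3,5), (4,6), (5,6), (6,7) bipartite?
Yes. Partition: {1, 2, 4, 5, 7}, {3, 6}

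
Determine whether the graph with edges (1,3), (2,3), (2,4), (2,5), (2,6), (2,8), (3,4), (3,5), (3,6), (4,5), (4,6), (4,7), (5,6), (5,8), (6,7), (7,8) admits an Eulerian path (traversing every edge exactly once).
No (8 vertices have odd degree: {1, 2, 3, 4, 5, 6, 7, 8}; Eulerian path requires 0 or 2)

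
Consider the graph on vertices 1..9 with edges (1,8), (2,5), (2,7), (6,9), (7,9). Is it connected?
No, it has 4 components: {1, 8}, {2, 5, 6, 7, 9}, {3}, {4}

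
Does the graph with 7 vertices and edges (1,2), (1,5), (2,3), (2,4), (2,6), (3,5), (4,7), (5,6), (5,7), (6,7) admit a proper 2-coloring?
No (odd cycle of length 5: 4 -> 2 -> 1 -> 5 -> 7 -> 4)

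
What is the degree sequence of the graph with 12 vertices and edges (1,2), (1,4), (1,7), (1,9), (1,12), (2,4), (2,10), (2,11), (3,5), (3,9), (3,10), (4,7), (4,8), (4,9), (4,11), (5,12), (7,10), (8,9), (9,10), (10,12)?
[6, 5, 5, 5, 4, 3, 3, 3, 2, 2, 2, 0] (degrees: deg(1)=5, deg(2)=4, deg(3)=3, deg(4)=6, deg(5)=2, deg(6)=0, deg(7)=3, deg(8)=2, deg(9)=5, deg(10)=5, deg(11)=2, deg(12)=3)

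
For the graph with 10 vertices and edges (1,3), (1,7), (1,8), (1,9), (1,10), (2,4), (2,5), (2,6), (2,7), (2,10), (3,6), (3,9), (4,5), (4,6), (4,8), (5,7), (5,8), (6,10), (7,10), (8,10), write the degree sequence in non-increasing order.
[5, 5, 5, 4, 4, 4, 4, 4, 3, 2] (degrees: deg(1)=5, deg(2)=5, deg(3)=3, deg(4)=4, deg(5)=4, deg(6)=4, deg(7)=4, deg(8)=4, deg(9)=2, deg(10)=5)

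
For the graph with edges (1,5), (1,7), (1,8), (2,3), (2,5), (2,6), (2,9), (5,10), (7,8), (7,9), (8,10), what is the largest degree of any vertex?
4 (attained at vertex 2)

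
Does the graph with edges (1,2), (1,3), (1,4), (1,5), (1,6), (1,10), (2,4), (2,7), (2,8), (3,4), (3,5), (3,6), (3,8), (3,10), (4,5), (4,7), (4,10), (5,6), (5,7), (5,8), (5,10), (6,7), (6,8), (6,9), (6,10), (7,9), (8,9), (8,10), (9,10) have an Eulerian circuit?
No (4 vertices have odd degree: {5, 6, 7, 10}; Eulerian circuit requires 0)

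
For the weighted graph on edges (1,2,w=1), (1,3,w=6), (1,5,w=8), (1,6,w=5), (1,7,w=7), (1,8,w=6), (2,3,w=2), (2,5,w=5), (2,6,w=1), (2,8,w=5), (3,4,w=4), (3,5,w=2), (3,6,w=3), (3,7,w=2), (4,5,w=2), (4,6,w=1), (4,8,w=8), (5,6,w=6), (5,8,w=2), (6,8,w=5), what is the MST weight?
11 (MST edges: (1,2,w=1), (2,3,w=2), (2,6,w=1), (3,5,w=2), (3,7,w=2), (4,6,w=1), (5,8,w=2); sum of weights 1 + 2 + 1 + 2 + 2 + 1 + 2 = 11)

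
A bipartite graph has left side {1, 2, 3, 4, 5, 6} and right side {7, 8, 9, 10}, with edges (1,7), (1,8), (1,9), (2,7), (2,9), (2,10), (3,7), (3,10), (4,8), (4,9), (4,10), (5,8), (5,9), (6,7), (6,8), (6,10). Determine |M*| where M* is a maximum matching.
4 (matching: (1,9), (2,10), (3,7), (4,8); upper bound min(|L|,|R|) = min(6,4) = 4)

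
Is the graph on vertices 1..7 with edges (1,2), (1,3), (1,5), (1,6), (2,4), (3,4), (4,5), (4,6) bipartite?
Yes. Partition: {1, 4, 7}, {2, 3, 5, 6}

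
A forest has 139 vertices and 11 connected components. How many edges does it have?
128 (Each of the 11 component trees on V_i vertices has V_i - 1 edges; summing gives V - C = 139 - 11 = 128)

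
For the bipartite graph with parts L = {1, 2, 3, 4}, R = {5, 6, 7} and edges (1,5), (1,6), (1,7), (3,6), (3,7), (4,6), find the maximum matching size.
3 (matching: (1,5), (3,7), (4,6); upper bound min(|L|,|R|) = min(4,3) = 3)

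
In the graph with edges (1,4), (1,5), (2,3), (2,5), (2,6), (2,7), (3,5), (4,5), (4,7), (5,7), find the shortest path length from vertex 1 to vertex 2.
2 (path: 1 -> 5 -> 2, 2 edges)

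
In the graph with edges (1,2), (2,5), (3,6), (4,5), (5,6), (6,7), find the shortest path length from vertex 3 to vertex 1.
4 (path: 3 -> 6 -> 5 -> 2 -> 1, 4 edges)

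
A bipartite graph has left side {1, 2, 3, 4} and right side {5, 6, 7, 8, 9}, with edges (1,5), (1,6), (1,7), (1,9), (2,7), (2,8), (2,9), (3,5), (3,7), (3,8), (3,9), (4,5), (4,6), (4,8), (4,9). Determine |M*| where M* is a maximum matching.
4 (matching: (1,9), (2,8), (3,7), (4,6); upper bound min(|L|,|R|) = min(4,5) = 4)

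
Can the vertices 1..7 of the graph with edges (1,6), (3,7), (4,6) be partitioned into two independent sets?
Yes. Partition: {1, 2, 3, 4, 5}, {6, 7}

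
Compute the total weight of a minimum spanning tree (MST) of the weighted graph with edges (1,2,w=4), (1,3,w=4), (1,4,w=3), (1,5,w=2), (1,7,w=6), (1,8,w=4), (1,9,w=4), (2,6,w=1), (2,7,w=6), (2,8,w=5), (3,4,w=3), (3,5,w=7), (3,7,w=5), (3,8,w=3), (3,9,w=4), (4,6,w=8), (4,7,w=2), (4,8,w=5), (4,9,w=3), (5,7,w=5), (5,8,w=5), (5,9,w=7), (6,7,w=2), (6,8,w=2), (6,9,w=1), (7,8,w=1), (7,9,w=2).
15 (MST edges: (1,4,w=3), (1,5,w=2), (2,6,w=1), (3,4,w=3), (4,7,w=2), (6,8,w=2), (6,9,w=1), (7,8,w=1); sum of weights 3 + 2 + 1 + 3 + 2 + 2 + 1 + 1 = 15)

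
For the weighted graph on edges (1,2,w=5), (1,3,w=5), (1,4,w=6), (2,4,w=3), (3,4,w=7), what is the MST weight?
13 (MST edges: (1,2,w=5), (1,3,w=5), (2,4,w=3); sum of weights 5 + 5 + 3 = 13)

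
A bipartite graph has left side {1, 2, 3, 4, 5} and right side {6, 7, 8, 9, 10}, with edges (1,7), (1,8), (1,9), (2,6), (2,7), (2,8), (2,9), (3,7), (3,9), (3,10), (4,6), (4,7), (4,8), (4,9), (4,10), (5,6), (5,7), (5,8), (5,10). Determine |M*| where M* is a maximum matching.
5 (matching: (1,9), (2,8), (3,10), (4,7), (5,6); upper bound min(|L|,|R|) = min(5,5) = 5)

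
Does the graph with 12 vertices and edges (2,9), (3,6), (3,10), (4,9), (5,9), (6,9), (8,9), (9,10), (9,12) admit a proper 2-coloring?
Yes. Partition: {1, 2, 4, 5, 6, 7, 8, 10, 11, 12}, {3, 9}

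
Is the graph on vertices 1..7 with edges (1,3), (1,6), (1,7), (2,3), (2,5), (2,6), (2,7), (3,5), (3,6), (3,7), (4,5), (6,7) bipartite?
No (odd cycle of length 3: 3 -> 1 -> 6 -> 3)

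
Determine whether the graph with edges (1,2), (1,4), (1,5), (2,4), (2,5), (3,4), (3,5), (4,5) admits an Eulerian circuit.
No (2 vertices have odd degree: {1, 2}; Eulerian circuit requires 0)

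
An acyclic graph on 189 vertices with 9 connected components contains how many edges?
180 (Each of the 9 component trees on V_i vertices has V_i - 1 edges; summing gives V - C = 189 - 9 = 180)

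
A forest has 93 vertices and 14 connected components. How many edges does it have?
79 (Each of the 14 component trees on V_i vertices has V_i - 1 edges; summing gives V - C = 93 - 14 = 79)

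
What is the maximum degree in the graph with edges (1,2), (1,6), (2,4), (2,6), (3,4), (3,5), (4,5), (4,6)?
4 (attained at vertex 4)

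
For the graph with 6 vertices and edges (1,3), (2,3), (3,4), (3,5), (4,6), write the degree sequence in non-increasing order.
[4, 2, 1, 1, 1, 1] (degrees: deg(1)=1, deg(2)=1, deg(3)=4, deg(4)=2, deg(5)=1, deg(6)=1)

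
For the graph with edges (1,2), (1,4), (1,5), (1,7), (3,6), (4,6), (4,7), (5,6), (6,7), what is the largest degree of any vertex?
4 (attained at vertices 1, 6)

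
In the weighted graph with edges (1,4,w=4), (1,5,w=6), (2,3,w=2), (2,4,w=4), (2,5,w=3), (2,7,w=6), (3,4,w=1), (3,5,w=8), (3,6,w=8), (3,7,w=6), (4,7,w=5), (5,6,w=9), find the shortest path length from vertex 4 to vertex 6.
9 (path: 4 -> 3 -> 6; weights 1 + 8 = 9)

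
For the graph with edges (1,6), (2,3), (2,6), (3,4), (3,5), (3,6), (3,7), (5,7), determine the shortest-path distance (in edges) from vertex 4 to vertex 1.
3 (path: 4 -> 3 -> 6 -> 1, 3 edges)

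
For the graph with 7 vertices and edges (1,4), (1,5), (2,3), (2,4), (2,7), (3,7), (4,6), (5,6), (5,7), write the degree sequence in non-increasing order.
[3, 3, 3, 3, 2, 2, 2] (degrees: deg(1)=2, deg(2)=3, deg(3)=2, deg(4)=3, deg(5)=3, deg(6)=2, deg(7)=3)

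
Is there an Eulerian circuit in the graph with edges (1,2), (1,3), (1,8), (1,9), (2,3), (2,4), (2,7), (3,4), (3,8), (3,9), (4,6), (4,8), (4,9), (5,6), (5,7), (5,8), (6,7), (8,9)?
No (6 vertices have odd degree: {3, 4, 5, 6, 7, 8}; Eulerian circuit requires 0)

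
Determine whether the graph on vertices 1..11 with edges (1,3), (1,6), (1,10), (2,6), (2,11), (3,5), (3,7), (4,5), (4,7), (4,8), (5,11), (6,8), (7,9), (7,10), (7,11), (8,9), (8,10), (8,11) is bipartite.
Yes. Partition: {1, 2, 5, 7, 8}, {3, 4, 6, 9, 10, 11}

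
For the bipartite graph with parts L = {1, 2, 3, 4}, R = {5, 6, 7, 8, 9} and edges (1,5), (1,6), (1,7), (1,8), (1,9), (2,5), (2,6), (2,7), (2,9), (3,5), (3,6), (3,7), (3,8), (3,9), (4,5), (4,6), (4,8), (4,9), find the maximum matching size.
4 (matching: (1,9), (2,7), (3,8), (4,6); upper bound min(|L|,|R|) = min(4,5) = 4)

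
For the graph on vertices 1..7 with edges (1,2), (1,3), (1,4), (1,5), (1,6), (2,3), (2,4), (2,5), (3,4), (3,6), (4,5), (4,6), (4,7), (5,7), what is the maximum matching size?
3 (matching: (2,4), (3,6), (5,7); upper bound floor(n/2) = floor(7/2) = 3)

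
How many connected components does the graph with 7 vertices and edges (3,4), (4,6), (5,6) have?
4 (components: {1}, {2}, {3, 4, 5, 6}, {7})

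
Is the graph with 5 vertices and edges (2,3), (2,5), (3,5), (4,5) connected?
No, it has 2 components: {1}, {2, 3, 4, 5}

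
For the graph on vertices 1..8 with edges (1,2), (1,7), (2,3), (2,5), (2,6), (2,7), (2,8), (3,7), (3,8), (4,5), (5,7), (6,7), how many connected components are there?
1 (components: {1, 2, 3, 4, 5, 6, 7, 8})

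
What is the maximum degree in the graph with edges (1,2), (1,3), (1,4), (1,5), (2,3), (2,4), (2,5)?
4 (attained at vertices 1, 2)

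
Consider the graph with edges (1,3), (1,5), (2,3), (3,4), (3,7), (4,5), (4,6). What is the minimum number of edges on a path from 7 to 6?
3 (path: 7 -> 3 -> 4 -> 6, 3 edges)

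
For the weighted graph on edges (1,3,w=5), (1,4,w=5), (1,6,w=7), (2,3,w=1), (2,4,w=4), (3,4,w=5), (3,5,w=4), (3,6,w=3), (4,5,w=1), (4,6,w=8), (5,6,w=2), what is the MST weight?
12 (MST edges: (1,3,w=5), (2,3,w=1), (3,6,w=3), (4,5,w=1), (5,6,w=2); sum of weights 5 + 1 + 3 + 1 + 2 = 12)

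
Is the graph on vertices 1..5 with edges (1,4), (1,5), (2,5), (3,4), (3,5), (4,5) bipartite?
No (odd cycle of length 3: 4 -> 1 -> 5 -> 4)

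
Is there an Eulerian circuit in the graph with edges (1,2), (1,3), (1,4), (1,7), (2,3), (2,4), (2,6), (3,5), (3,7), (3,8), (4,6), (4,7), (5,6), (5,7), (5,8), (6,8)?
No (2 vertices have odd degree: {3, 8}; Eulerian circuit requires 0)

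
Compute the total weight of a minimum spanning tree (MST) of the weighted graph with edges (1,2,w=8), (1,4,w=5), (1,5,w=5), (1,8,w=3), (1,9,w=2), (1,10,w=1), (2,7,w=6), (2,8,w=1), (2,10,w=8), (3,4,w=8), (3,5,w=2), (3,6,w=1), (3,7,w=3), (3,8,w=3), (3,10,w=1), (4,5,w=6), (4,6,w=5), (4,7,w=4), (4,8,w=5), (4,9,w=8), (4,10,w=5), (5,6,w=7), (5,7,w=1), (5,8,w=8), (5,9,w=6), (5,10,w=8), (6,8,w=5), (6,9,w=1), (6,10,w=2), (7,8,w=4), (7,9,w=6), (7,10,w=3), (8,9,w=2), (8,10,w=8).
14 (MST edges: (1,10,w=1), (2,8,w=1), (3,5,w=2), (3,6,w=1), (3,10,w=1), (4,7,w=4), (5,7,w=1), (6,9,w=1), (8,9,w=2); sum of weights 1 + 1 + 2 + 1 + 1 + 4 + 1 + 1 + 2 = 14)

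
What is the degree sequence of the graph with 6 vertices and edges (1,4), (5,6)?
[1, 1, 1, 1, 0, 0] (degrees: deg(1)=1, deg(2)=0, deg(3)=0, deg(4)=1, deg(5)=1, deg(6)=1)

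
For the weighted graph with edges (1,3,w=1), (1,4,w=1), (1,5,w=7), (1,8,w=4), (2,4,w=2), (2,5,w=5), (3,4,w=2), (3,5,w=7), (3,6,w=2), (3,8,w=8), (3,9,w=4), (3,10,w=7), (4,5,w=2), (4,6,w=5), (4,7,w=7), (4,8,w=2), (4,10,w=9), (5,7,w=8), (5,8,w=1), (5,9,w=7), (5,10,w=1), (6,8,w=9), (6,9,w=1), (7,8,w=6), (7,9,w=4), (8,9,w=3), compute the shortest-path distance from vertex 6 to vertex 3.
2 (path: 6 -> 3; weights 2 = 2)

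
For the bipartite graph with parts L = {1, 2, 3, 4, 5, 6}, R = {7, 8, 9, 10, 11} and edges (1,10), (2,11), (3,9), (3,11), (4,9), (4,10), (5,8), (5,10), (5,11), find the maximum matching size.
4 (matching: (1,10), (2,11), (3,9), (5,8); upper bound min(|L|,|R|) = min(6,5) = 5)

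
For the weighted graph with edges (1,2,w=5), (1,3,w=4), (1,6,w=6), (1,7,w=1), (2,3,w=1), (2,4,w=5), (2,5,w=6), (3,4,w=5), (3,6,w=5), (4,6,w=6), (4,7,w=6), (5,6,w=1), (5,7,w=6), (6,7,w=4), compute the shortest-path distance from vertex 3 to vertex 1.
4 (path: 3 -> 1; weights 4 = 4)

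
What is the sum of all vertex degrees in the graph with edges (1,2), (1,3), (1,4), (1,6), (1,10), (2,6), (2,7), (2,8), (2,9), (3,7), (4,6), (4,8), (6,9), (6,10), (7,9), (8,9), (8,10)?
34 (handshake: sum of degrees = 2|E| = 2 x 17 = 34)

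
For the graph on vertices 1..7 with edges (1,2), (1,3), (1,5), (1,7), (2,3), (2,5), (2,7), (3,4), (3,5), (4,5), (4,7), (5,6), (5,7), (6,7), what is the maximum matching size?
3 (matching: (1,7), (3,4), (5,6); upper bound floor(n/2) = floor(7/2) = 3)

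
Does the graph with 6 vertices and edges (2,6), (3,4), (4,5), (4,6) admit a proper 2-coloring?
Yes. Partition: {1, 2, 4}, {3, 5, 6}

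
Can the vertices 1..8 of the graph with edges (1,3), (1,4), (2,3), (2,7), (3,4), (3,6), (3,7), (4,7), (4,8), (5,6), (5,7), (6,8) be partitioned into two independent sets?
No (odd cycle of length 3: 3 -> 1 -> 4 -> 3)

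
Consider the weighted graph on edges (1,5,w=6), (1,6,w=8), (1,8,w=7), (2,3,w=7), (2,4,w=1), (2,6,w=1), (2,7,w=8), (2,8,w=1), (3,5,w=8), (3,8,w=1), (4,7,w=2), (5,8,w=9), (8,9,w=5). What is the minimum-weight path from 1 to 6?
8 (path: 1 -> 6; weights 8 = 8)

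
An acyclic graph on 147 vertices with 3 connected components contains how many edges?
144 (Each of the 3 component trees on V_i vertices has V_i - 1 edges; summing gives V - C = 147 - 3 = 144)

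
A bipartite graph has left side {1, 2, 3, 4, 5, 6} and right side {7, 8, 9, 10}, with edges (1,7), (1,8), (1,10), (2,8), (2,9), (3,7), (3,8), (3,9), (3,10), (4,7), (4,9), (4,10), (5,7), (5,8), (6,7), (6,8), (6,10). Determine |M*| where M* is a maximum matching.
4 (matching: (1,10), (2,9), (3,8), (4,7); upper bound min(|L|,|R|) = min(6,4) = 4)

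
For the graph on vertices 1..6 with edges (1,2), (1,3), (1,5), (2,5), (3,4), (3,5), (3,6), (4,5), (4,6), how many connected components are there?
1 (components: {1, 2, 3, 4, 5, 6})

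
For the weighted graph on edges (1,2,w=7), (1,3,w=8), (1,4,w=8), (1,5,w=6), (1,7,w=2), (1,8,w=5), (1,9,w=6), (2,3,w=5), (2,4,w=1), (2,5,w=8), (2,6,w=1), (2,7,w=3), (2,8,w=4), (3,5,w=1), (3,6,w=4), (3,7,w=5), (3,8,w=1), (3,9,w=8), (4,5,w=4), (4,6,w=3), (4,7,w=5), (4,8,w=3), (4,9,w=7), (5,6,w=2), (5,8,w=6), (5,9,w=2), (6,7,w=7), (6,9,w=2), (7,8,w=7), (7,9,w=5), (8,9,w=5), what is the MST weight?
13 (MST edges: (1,7,w=2), (2,4,w=1), (2,6,w=1), (2,7,w=3), (3,5,w=1), (3,8,w=1), (5,6,w=2), (5,9,w=2); sum of weights 2 + 1 + 1 + 3 + 1 + 1 + 2 + 2 = 13)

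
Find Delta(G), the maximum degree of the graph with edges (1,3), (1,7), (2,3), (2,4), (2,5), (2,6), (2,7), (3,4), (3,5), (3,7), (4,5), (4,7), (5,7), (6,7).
6 (attained at vertex 7)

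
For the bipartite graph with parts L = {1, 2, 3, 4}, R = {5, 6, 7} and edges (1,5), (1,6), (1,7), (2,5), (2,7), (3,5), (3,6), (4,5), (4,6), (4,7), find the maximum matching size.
3 (matching: (1,7), (2,5), (3,6); upper bound min(|L|,|R|) = min(4,3) = 3)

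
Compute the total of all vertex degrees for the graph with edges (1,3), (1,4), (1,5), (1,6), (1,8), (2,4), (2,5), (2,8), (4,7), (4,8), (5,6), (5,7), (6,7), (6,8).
28 (handshake: sum of degrees = 2|E| = 2 x 14 = 28)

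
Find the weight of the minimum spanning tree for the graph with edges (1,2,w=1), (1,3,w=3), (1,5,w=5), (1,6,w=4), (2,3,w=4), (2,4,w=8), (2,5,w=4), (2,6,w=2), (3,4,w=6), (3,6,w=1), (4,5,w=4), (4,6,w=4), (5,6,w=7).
12 (MST edges: (1,2,w=1), (2,5,w=4), (2,6,w=2), (3,6,w=1), (4,5,w=4); sum of weights 1 + 4 + 2 + 1 + 4 = 12)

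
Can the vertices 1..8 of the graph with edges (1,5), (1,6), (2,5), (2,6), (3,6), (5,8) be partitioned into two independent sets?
Yes. Partition: {1, 2, 3, 4, 7, 8}, {5, 6}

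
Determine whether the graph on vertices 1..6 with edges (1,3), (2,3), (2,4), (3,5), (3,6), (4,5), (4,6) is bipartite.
Yes. Partition: {1, 2, 5, 6}, {3, 4}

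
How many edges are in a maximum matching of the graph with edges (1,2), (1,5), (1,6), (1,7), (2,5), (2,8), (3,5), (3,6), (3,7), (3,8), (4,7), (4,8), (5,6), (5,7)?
4 (matching: (1,2), (3,8), (4,7), (5,6); upper bound floor(n/2) = floor(8/2) = 4)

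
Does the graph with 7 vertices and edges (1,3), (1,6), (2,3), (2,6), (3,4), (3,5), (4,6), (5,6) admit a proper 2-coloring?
Yes. Partition: {1, 2, 4, 5, 7}, {3, 6}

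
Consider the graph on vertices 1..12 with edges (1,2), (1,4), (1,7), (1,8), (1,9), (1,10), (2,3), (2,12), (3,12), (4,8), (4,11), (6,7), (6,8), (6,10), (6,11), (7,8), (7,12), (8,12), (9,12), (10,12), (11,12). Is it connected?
No, it has 2 components: {1, 2, 3, 4, 6, 7, 8, 9, 10, 11, 12}, {5}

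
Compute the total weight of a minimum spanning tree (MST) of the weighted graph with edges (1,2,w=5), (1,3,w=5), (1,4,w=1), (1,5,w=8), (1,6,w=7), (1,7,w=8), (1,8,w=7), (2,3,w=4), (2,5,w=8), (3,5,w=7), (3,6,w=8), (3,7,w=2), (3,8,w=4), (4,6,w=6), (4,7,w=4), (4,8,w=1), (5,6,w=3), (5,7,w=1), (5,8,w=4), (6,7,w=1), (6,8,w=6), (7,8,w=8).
14 (MST edges: (1,4,w=1), (2,3,w=4), (3,7,w=2), (3,8,w=4), (4,8,w=1), (5,7,w=1), (6,7,w=1); sum of weights 1 + 4 + 2 + 4 + 1 + 1 + 1 = 14)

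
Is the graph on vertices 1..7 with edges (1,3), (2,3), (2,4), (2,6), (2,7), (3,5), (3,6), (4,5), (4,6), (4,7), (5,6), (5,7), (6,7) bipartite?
No (odd cycle of length 3: 2 -> 3 -> 6 -> 2)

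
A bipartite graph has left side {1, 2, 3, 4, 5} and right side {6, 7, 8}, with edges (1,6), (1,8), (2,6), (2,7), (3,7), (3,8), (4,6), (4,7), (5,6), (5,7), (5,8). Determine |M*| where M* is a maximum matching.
3 (matching: (1,8), (2,7), (4,6); upper bound min(|L|,|R|) = min(5,3) = 3)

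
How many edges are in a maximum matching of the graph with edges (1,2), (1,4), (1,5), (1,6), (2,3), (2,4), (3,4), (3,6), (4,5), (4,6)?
3 (matching: (1,5), (2,3), (4,6); upper bound floor(n/2) = floor(6/2) = 3)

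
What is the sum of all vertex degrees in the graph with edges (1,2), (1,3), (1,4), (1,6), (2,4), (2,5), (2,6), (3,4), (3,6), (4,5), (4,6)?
22 (handshake: sum of degrees = 2|E| = 2 x 11 = 22)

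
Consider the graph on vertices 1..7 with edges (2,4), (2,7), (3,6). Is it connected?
No, it has 4 components: {1}, {2, 4, 7}, {3, 6}, {5}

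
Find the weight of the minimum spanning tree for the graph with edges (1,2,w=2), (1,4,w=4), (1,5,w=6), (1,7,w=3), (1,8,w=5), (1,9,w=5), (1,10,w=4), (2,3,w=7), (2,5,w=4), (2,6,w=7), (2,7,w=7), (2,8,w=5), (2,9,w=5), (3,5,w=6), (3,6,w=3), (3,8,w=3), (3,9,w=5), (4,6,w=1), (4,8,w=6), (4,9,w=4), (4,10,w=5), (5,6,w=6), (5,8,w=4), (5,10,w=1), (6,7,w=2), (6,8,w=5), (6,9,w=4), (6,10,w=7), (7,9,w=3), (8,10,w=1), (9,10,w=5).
19 (MST edges: (1,2,w=2), (1,7,w=3), (3,6,w=3), (3,8,w=3), (4,6,w=1), (5,10,w=1), (6,7,w=2), (7,9,w=3), (8,10,w=1); sum of weights 2 + 3 + 3 + 3 + 1 + 1 + 2 + 3 + 1 = 19)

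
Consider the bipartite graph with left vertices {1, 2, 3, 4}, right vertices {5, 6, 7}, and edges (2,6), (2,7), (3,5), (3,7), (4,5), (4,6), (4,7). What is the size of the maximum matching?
3 (matching: (2,7), (3,5), (4,6); upper bound min(|L|,|R|) = min(4,3) = 3)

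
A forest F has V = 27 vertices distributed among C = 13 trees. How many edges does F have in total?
14 (Each of the 13 component trees on V_i vertices has V_i - 1 edges; summing gives V - C = 27 - 13 = 14)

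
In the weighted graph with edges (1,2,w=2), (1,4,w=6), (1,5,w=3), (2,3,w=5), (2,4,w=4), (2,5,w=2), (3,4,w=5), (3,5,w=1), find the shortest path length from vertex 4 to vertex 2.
4 (path: 4 -> 2; weights 4 = 4)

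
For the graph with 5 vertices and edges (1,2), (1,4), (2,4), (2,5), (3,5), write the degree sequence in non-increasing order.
[3, 2, 2, 2, 1] (degrees: deg(1)=2, deg(2)=3, deg(3)=1, deg(4)=2, deg(5)=2)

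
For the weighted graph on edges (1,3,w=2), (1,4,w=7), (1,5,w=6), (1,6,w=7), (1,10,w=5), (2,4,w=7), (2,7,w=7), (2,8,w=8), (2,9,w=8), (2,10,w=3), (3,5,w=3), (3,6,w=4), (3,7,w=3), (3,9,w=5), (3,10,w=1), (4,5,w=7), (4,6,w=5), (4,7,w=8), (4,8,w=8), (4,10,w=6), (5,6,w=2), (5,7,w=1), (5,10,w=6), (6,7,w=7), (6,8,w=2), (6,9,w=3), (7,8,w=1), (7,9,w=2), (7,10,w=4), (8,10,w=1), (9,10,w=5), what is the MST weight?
18 (MST edges: (1,3,w=2), (2,10,w=3), (3,10,w=1), (4,6,w=5), (5,6,w=2), (5,7,w=1), (7,8,w=1), (7,9,w=2), (8,10,w=1); sum of weights 2 + 3 + 1 + 5 + 2 + 1 + 1 + 2 + 1 = 18)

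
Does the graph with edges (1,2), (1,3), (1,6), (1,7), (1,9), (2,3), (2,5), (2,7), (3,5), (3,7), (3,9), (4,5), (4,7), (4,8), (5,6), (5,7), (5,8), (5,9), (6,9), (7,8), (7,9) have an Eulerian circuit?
No (8 vertices have odd degree: {1, 3, 4, 5, 6, 7, 8, 9}; Eulerian circuit requires 0)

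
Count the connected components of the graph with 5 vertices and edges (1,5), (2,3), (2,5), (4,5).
1 (components: {1, 2, 3, 4, 5})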